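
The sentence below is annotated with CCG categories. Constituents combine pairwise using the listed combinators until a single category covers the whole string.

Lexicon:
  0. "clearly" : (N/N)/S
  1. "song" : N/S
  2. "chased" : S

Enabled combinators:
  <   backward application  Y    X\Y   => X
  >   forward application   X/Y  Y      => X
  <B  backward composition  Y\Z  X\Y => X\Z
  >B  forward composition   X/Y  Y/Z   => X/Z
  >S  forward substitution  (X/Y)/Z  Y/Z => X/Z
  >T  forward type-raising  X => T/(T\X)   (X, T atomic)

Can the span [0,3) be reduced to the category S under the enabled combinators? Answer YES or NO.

NO

(N/N)/S N/S S
CKY chart[0,3] = {(N/N)/(S\N), N, N/(N\N), N/(S\S), NP/(NP\N), PP/(PP\N), S/(S\N)}; S ∉ chart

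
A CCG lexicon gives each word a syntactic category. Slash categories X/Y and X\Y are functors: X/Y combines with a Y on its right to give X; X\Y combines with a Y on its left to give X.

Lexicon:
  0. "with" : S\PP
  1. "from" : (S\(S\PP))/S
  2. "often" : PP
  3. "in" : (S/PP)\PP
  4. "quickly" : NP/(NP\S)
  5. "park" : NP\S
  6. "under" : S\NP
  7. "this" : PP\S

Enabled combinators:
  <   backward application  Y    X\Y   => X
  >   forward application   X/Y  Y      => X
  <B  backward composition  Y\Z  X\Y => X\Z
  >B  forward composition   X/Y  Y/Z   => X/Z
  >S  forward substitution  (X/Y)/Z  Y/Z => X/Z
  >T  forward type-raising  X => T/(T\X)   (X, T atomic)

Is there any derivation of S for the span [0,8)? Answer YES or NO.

YES

[0,8] S   <
  [0,1] "with" : S\PP
  [1,8] S\(S\PP)   >
    [1,2] "from" : (S\(S\PP))/S
    [2,8] S   >
      [2,4] S/PP   <
        [2,3] "often" : PP
        [3,4] "in" : (S/PP)\PP
      [4,8] PP   <
        [4,6] NP   >
          [4,5] "quickly" : NP/(NP\S)
          [5,6] "park" : NP\S
        [6,8] PP\NP   <B
          [6,7] "under" : S\NP
          [7,8] "this" : PP\S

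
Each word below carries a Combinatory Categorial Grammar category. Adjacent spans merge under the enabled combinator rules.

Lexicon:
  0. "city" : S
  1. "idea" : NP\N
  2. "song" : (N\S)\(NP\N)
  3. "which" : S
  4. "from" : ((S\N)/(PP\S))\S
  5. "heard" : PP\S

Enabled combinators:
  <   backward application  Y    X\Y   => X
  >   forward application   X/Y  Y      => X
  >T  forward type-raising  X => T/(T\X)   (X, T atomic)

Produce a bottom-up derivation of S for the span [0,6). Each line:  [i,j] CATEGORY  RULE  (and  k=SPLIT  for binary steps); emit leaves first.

[0,6] S   <
  [0,3] N   >
    [0,1] N/(N\S)   >T
      [0,1] "city" : S
    [1,3] N\S   <
      [1,2] "idea" : NP\N
      [2,3] "song" : (N\S)\(NP\N)
  [3,6] S\N   >
    [3,5] (S\N)/(PP\S)   <
      [3,4] "which" : S
      [4,5] "from" : ((S\N)/(PP\S))\S
    [5,6] "heard" : PP\S

[0,1] S  lex  "city"
[0,1] N/(N\S)  >T
[1,2] NP\N  lex  "idea"
[2,3] (N\S)\(NP\N)  lex  "song"
[1,3] N\S  <  k=2
[0,3] N  >  k=1
[3,4] S  lex  "which"
[4,5] ((S\N)/(PP\S))\S  lex  "from"
[3,5] (S\N)/(PP\S)  <  k=4
[5,6] PP\S  lex  "heard"
[3,6] S\N  >  k=5
[0,6] S  <  k=3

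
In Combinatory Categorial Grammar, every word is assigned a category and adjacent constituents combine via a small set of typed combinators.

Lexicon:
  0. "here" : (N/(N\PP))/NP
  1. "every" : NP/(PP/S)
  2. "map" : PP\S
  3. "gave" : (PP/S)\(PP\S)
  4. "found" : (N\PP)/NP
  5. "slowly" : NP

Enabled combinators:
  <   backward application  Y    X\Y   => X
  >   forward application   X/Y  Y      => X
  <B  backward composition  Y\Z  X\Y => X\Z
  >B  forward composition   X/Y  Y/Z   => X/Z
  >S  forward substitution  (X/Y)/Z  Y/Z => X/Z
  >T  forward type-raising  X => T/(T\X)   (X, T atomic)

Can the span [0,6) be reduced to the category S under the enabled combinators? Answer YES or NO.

NO

(N/(N\PP))/NP NP/(PP/S) PP\S (PP/S)\(PP\S) (N\PP)/NP NP
CKY chart[0,6] = {N, N/(NP\NP), N/(N\N), NP/(NP\N), PP/(PP\N), S/(S\N)}; S ∉ chart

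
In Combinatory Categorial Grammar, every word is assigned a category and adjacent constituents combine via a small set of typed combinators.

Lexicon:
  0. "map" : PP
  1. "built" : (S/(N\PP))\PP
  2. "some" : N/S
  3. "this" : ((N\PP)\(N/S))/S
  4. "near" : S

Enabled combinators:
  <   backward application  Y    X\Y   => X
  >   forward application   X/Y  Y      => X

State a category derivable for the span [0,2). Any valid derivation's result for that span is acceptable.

[0,5] S   >
  [0,2] S/(N\PP)   <
    [0,1] "map" : PP
    [1,2] "built" : (S/(N\PP))\PP
  [2,5] N\PP   <
    [2,3] "some" : N/S
    [3,5] (N\PP)\(N/S)   >
      [3,4] "this" : ((N\PP)\(N/S))/S
      [4,5] "near" : S

S/(N\PP)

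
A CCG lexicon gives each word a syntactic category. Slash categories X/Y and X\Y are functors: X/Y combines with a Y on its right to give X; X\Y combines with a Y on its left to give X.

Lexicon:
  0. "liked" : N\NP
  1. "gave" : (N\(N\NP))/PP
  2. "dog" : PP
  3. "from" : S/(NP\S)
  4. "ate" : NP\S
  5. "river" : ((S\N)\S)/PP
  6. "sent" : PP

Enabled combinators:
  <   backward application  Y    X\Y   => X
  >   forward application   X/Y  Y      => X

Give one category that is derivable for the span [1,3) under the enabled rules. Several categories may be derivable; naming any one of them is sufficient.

N\(N\NP)

[0,7] S   <
  [0,3] N   <
    [0,1] "liked" : N\NP
    [1,3] N\(N\NP)   >
      [1,2] "gave" : (N\(N\NP))/PP
      [2,3] "dog" : PP
  [3,7] S\N   <
    [3,5] S   >
      [3,4] "from" : S/(NP\S)
      [4,5] "ate" : NP\S
    [5,7] (S\N)\S   >
      [5,6] "river" : ((S\N)\S)/PP
      [6,7] "sent" : PP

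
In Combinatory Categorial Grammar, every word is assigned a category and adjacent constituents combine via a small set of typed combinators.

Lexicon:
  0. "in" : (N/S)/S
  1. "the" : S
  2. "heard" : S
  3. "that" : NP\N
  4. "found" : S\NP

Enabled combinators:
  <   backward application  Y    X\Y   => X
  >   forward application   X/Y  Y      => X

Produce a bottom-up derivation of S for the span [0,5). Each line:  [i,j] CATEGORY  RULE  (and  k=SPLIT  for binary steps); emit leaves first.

[0,1] (N/S)/S  lex  "in"
[1,2] S  lex  "the"
[0,2] N/S  >  k=1
[2,3] S  lex  "heard"
[0,3] N  >  k=2
[3,4] NP\N  lex  "that"
[0,4] NP  <  k=3
[4,5] S\NP  lex  "found"
[0,5] S  <  k=4

[0,5] S   <
  [0,4] NP   <
    [0,3] N   >
      [0,2] N/S   >
        [0,1] "in" : (N/S)/S
        [1,2] "the" : S
      [2,3] "heard" : S
    [3,4] "that" : NP\N
  [4,5] "found" : S\NP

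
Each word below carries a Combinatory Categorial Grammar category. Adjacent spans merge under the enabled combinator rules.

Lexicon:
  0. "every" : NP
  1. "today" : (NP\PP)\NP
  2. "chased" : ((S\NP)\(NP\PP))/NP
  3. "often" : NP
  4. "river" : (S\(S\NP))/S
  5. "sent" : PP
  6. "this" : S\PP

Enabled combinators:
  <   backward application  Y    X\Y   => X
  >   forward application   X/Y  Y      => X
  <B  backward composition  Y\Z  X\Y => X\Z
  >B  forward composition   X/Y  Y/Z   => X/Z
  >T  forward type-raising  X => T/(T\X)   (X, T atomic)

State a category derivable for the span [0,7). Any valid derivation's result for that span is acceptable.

[0,7] S   <
  [0,4] S\NP   <
    [0,2] NP\PP   <
      [0,1] "every" : NP
      [1,2] "today" : (NP\PP)\NP
    [2,4] (S\NP)\(NP\PP)   >
      [2,3] "chased" : ((S\NP)\(NP\PP))/NP
      [3,4] "often" : NP
  [4,7] S\(S\NP)   >
    [4,5] "river" : (S\(S\NP))/S
    [5,7] S   <
      [5,6] "sent" : PP
      [6,7] "this" : S\PP

S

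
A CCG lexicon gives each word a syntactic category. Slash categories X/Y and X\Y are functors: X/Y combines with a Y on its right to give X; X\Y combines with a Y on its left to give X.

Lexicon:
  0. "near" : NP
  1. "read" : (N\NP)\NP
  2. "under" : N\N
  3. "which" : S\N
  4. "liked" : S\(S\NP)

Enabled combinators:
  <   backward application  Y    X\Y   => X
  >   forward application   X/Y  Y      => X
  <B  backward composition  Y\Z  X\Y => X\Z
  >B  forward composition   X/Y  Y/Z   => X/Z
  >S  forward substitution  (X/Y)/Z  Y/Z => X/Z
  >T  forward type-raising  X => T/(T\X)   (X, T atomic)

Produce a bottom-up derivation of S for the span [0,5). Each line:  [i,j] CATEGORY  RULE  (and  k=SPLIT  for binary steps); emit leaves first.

[0,5] S   <
  [0,4] S\NP   <B
    [0,3] N\NP   <B
      [0,2] N\NP   <
        [0,1] "near" : NP
        [1,2] "read" : (N\NP)\NP
      [2,3] "under" : N\N
    [3,4] "which" : S\N
  [4,5] "liked" : S\(S\NP)

[0,1] NP  lex  "near"
[1,2] (N\NP)\NP  lex  "read"
[0,2] N\NP  <  k=1
[2,3] N\N  lex  "under"
[0,3] N\NP  <B  k=2
[3,4] S\N  lex  "which"
[0,4] S\NP  <B  k=3
[4,5] S\(S\NP)  lex  "liked"
[0,5] S  <  k=4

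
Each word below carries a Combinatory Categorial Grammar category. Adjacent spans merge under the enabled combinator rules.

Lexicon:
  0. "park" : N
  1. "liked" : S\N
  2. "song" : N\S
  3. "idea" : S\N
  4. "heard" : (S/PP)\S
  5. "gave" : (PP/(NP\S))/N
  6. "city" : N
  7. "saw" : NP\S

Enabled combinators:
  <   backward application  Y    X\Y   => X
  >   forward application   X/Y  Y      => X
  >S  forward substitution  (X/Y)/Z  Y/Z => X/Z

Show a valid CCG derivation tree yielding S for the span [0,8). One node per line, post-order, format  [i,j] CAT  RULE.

[0,8] S   >
  [0,5] S/PP   <
    [0,4] S   <
      [0,3] N   <
        [0,2] S   <
          [0,1] "park" : N
          [1,2] "liked" : S\N
        [2,3] "song" : N\S
      [3,4] "idea" : S\N
    [4,5] "heard" : (S/PP)\S
  [5,8] PP   >
    [5,7] PP/(NP\S)   >
      [5,6] "gave" : (PP/(NP\S))/N
      [6,7] "city" : N
    [7,8] "saw" : NP\S

[0,1] N  lex  "park"
[1,2] S\N  lex  "liked"
[0,2] S  <  k=1
[2,3] N\S  lex  "song"
[0,3] N  <  k=2
[3,4] S\N  lex  "idea"
[0,4] S  <  k=3
[4,5] (S/PP)\S  lex  "heard"
[0,5] S/PP  <  k=4
[5,6] (PP/(NP\S))/N  lex  "gave"
[6,7] N  lex  "city"
[5,7] PP/(NP\S)  >  k=6
[7,8] NP\S  lex  "saw"
[5,8] PP  >  k=7
[0,8] S  >  k=5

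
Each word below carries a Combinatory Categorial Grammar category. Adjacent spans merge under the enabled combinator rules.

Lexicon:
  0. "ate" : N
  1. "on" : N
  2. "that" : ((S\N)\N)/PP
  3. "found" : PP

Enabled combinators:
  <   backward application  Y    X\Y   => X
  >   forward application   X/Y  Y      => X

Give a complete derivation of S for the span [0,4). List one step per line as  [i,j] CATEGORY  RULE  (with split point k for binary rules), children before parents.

[0,1] N  lex  "ate"
[1,2] N  lex  "on"
[2,3] ((S\N)\N)/PP  lex  "that"
[3,4] PP  lex  "found"
[2,4] (S\N)\N  >  k=3
[1,4] S\N  <  k=2
[0,4] S  <  k=1

[0,4] S   <
  [0,1] "ate" : N
  [1,4] S\N   <
    [1,2] "on" : N
    [2,4] (S\N)\N   >
      [2,3] "that" : ((S\N)\N)/PP
      [3,4] "found" : PP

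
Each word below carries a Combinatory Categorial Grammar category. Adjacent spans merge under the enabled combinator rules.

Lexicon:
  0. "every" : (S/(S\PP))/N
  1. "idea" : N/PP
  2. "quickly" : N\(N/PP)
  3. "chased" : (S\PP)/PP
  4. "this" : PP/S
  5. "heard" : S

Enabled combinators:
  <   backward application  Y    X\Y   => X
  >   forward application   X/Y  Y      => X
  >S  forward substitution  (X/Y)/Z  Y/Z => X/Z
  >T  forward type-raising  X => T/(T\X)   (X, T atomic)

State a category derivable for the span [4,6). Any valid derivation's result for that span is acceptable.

PP

[0,6] S   >
  [0,3] S/(S\PP)   >
    [0,1] "every" : (S/(S\PP))/N
    [1,3] N   <
      [1,2] "idea" : N/PP
      [2,3] "quickly" : N\(N/PP)
  [3,6] S\PP   >
    [3,4] "chased" : (S\PP)/PP
    [4,6] PP   >
      [4,5] "this" : PP/S
      [5,6] "heard" : S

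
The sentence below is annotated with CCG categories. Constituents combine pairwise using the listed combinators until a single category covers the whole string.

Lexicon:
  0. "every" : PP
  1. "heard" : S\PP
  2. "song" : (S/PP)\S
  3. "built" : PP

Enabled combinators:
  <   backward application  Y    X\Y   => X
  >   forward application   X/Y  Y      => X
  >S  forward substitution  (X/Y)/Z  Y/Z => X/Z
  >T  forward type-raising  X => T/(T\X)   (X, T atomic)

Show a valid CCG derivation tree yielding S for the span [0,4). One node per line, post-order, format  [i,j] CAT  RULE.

[0,1] PP  lex  "every"
[0,1] S/(S\PP)  >T
[1,2] S\PP  lex  "heard"
[0,2] S  >  k=1
[2,3] (S/PP)\S  lex  "song"
[0,3] S/PP  <  k=2
[3,4] PP  lex  "built"
[0,4] S  >  k=3

[0,4] S   >
  [0,3] S/PP   <
    [0,2] S   >
      [0,1] S/(S\PP)   >T
        [0,1] "every" : PP
      [1,2] "heard" : S\PP
    [2,3] "song" : (S/PP)\S
  [3,4] "built" : PP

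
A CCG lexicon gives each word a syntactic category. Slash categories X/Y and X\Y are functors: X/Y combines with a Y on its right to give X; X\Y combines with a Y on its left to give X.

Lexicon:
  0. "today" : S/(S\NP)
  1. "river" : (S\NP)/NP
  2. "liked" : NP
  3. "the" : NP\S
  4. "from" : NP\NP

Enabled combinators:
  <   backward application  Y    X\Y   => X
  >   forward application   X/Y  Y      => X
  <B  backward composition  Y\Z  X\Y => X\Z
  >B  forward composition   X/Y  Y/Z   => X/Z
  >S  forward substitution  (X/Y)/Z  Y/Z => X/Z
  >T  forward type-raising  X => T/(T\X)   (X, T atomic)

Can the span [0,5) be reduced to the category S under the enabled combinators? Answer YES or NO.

S/(S\NP) (S\NP)/NP NP NP\S NP\NP
CKY chart[0,5] = {N/(N\NP), NP, NP/(NP\NP), PP/(PP\NP), S/(S\NP)}; S ∉ chart

NO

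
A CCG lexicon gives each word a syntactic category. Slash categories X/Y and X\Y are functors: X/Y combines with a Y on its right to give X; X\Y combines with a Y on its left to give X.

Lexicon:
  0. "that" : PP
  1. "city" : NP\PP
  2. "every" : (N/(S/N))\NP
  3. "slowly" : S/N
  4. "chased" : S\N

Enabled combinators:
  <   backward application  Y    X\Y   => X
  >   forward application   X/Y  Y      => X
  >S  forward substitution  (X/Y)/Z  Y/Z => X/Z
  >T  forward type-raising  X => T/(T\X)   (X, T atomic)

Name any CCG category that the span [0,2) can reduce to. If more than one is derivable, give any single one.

NP

[0,5] S   <
  [0,4] N   >
    [0,3] N/(S/N)   <
      [0,2] NP   >
        [0,1] NP/(NP\PP)   >T
          [0,1] "that" : PP
        [1,2] "city" : NP\PP
      [2,3] "every" : (N/(S/N))\NP
    [3,4] "slowly" : S/N
  [4,5] "chased" : S\N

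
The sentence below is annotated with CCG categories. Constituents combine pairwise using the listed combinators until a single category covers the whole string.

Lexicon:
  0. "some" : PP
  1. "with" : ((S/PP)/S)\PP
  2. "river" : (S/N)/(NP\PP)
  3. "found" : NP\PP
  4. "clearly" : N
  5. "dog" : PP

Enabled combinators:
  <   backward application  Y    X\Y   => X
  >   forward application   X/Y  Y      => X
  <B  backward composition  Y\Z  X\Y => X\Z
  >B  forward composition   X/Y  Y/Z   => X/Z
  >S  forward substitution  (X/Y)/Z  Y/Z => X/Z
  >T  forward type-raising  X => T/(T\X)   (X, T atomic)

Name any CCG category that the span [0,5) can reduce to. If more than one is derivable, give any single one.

S/PP

[0,6] S   >
  [0,5] S/PP   >
    [0,2] (S/PP)/S   <
      [0,1] "some" : PP
      [1,2] "with" : ((S/PP)/S)\PP
    [2,5] S   >
      [2,4] S/N   >
        [2,3] "river" : (S/N)/(NP\PP)
        [3,4] "found" : NP\PP
      [4,5] "clearly" : N
  [5,6] "dog" : PP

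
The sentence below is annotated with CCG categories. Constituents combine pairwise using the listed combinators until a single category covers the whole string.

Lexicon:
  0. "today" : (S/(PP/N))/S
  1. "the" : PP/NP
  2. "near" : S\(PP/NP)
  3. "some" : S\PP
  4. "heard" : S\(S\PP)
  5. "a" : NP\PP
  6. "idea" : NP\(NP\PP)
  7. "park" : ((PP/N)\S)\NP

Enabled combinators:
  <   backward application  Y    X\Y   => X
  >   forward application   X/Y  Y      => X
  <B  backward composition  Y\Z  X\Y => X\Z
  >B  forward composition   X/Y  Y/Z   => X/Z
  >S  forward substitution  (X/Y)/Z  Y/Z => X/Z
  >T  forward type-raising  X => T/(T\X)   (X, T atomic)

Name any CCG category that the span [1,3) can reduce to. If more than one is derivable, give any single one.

S

[0,8] S   >
  [0,3] S/(PP/N)   >
    [0,1] "today" : (S/(PP/N))/S
    [1,3] S   <
      [1,2] "the" : PP/NP
      [2,3] "near" : S\(PP/NP)
  [3,8] PP/N   <
    [3,5] S   <
      [3,4] "some" : S\PP
      [4,5] "heard" : S\(S\PP)
    [5,8] (PP/N)\S   <
      [5,7] NP   <
        [5,6] "a" : NP\PP
        [6,7] "idea" : NP\(NP\PP)
      [7,8] "park" : ((PP/N)\S)\NP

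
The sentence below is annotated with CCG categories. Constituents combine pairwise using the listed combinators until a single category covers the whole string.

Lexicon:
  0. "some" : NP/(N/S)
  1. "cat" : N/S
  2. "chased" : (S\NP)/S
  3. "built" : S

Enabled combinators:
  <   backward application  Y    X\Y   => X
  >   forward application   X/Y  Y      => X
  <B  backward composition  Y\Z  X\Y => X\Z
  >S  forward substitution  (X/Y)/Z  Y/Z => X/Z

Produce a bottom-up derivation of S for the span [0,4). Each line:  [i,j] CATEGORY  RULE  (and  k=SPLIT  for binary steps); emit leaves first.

[0,1] NP/(N/S)  lex  "some"
[1,2] N/S  lex  "cat"
[0,2] NP  >  k=1
[2,3] (S\NP)/S  lex  "chased"
[3,4] S  lex  "built"
[2,4] S\NP  >  k=3
[0,4] S  <  k=2

[0,4] S   <
  [0,2] NP   >
    [0,1] "some" : NP/(N/S)
    [1,2] "cat" : N/S
  [2,4] S\NP   >
    [2,3] "chased" : (S\NP)/S
    [3,4] "built" : S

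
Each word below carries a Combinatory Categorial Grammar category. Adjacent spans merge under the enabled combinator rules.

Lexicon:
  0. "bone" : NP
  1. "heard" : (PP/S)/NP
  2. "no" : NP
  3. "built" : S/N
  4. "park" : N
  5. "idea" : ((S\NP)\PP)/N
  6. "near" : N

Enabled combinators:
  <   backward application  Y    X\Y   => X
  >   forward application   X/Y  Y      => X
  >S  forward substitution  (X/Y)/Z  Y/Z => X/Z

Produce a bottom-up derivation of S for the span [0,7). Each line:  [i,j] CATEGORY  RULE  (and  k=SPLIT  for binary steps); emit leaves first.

[0,1] NP  lex  "bone"
[1,2] (PP/S)/NP  lex  "heard"
[2,3] NP  lex  "no"
[1,3] PP/S  >  k=2
[3,4] S/N  lex  "built"
[4,5] N  lex  "park"
[3,5] S  >  k=4
[1,5] PP  >  k=3
[5,6] ((S\NP)\PP)/N  lex  "idea"
[6,7] N  lex  "near"
[5,7] (S\NP)\PP  >  k=6
[1,7] S\NP  <  k=5
[0,7] S  <  k=1

[0,7] S   <
  [0,1] "bone" : NP
  [1,7] S\NP   <
    [1,5] PP   >
      [1,3] PP/S   >
        [1,2] "heard" : (PP/S)/NP
        [2,3] "no" : NP
      [3,5] S   >
        [3,4] "built" : S/N
        [4,5] "park" : N
    [5,7] (S\NP)\PP   >
      [5,6] "idea" : ((S\NP)\PP)/N
      [6,7] "near" : N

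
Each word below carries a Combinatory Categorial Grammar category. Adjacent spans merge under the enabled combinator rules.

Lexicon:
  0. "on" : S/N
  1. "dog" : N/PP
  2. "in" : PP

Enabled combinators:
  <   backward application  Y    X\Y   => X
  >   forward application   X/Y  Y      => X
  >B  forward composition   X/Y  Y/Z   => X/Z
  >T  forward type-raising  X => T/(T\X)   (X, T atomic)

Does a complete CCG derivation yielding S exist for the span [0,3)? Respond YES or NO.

[0,3] S   >
  [0,2] S/PP   >B
    [0,1] "on" : S/N
    [1,2] "dog" : N/PP
  [2,3] "in" : PP

YES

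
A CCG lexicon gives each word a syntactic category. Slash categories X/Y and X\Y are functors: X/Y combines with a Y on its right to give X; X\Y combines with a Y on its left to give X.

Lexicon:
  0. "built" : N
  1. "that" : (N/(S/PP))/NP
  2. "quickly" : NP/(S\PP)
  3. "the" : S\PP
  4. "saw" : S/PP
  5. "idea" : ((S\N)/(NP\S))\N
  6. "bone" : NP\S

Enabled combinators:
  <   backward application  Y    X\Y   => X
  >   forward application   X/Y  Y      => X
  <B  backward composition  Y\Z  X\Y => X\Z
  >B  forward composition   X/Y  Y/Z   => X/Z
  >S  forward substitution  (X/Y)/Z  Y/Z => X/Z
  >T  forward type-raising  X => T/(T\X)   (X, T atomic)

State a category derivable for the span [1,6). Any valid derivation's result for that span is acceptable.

[0,7] S   <
  [0,1] "built" : N
  [1,7] S\N   >
    [1,6] (S\N)/(NP\S)   <
      [1,5] N   >
        [1,4] N/(S/PP)   >
          [1,2] "that" : (N/(S/PP))/NP
          [2,4] NP   >
            [2,3] "quickly" : NP/(S\PP)
            [3,4] "the" : S\PP
        [4,5] "saw" : S/PP
      [5,6] "idea" : ((S\N)/(NP\S))\N
    [6,7] "bone" : NP\S

(S\N)/(NP\S)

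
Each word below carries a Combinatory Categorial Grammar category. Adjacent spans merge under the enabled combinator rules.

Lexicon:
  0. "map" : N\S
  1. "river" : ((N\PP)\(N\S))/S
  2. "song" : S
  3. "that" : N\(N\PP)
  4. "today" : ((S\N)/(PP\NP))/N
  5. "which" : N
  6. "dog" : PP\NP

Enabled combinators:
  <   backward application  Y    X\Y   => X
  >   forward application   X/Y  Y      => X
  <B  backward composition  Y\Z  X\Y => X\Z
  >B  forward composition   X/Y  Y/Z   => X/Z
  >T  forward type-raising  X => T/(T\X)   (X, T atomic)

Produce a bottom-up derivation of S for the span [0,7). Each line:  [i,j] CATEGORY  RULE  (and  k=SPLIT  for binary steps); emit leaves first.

[0,7] S   <
  [0,4] N   <
    [0,3] N\PP   <
      [0,1] "map" : N\S
      [1,3] (N\PP)\(N\S)   >
        [1,2] "river" : ((N\PP)\(N\S))/S
        [2,3] "song" : S
    [3,4] "that" : N\(N\PP)
  [4,7] S\N   >
    [4,6] (S\N)/(PP\NP)   >
      [4,5] "today" : ((S\N)/(PP\NP))/N
      [5,6] "which" : N
    [6,7] "dog" : PP\NP

[0,1] N\S  lex  "map"
[1,2] ((N\PP)\(N\S))/S  lex  "river"
[2,3] S  lex  "song"
[1,3] (N\PP)\(N\S)  >  k=2
[0,3] N\PP  <  k=1
[3,4] N\(N\PP)  lex  "that"
[0,4] N  <  k=3
[4,5] ((S\N)/(PP\NP))/N  lex  "today"
[5,6] N  lex  "which"
[4,6] (S\N)/(PP\NP)  >  k=5
[6,7] PP\NP  lex  "dog"
[4,7] S\N  >  k=6
[0,7] S  <  k=4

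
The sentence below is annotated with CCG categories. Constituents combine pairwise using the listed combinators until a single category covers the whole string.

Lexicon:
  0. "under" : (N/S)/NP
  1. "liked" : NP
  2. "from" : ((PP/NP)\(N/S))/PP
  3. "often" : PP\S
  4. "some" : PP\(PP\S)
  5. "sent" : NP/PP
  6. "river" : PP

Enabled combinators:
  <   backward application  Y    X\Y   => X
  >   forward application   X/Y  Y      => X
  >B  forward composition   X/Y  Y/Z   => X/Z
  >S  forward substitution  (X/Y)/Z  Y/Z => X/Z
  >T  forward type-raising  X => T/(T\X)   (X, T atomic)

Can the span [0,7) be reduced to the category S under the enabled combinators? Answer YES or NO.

NO

(N/S)/NP NP ((PP/NP)\(N/S))/PP PP\S PP\(PP\S) NP/PP PP
CKY chart[0,7] = {N/(N\PP), NP/(NP\PP), PP, PP/(NP\NP), PP/(PP\PP), S/(S\PP)}; S ∉ chart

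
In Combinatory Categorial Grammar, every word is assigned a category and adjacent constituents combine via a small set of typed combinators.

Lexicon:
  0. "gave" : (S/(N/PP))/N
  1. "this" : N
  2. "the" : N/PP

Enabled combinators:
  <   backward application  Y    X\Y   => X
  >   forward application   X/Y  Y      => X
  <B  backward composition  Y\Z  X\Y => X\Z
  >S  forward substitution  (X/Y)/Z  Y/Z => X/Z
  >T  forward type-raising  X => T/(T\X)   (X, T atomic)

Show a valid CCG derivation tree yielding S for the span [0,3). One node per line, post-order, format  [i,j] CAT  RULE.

[0,1] (S/(N/PP))/N  lex  "gave"
[1,2] N  lex  "this"
[0,2] S/(N/PP)  >  k=1
[2,3] N/PP  lex  "the"
[0,3] S  >  k=2

[0,3] S   >
  [0,2] S/(N/PP)   >
    [0,1] "gave" : (S/(N/PP))/N
    [1,2] "this" : N
  [2,3] "the" : N/PP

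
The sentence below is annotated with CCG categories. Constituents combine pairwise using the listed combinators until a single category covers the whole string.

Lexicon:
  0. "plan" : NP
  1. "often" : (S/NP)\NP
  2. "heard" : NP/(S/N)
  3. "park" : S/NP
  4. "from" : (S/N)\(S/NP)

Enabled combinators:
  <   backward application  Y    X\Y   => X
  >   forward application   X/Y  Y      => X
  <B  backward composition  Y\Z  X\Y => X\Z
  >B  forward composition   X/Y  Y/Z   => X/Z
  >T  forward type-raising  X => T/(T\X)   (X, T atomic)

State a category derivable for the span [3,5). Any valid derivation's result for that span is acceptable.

[0,5] S   >
  [0,2] S/NP   <
    [0,1] "plan" : NP
    [1,2] "often" : (S/NP)\NP
  [2,5] NP   >
    [2,3] "heard" : NP/(S/N)
    [3,5] S/N   <
      [3,4] "park" : S/NP
      [4,5] "from" : (S/N)\(S/NP)

S/N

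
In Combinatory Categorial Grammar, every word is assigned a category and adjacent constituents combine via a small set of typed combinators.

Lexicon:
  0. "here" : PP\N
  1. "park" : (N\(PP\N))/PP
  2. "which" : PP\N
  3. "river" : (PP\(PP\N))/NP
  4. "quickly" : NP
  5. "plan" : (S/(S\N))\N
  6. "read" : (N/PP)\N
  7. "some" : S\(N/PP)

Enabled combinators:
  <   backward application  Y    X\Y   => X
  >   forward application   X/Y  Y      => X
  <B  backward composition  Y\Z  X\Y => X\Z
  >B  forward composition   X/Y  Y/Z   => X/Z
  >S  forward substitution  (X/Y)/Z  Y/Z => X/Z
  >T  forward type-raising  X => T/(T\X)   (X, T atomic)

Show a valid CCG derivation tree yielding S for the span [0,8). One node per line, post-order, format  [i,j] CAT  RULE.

[0,8] S   >
  [0,6] S/(S\N)   <
    [0,5] N   <
      [0,1] "here" : PP\N
      [1,5] N\(PP\N)   >
        [1,2] "park" : (N\(PP\N))/PP
        [2,5] PP   <
          [2,3] "which" : PP\N
          [3,5] PP\(PP\N)   >
            [3,4] "river" : (PP\(PP\N))/NP
            [4,5] "quickly" : NP
    [5,6] "plan" : (S/(S\N))\N
  [6,8] S\N   <B
    [6,7] "read" : (N/PP)\N
    [7,8] "some" : S\(N/PP)

[0,1] PP\N  lex  "here"
[1,2] (N\(PP\N))/PP  lex  "park"
[2,3] PP\N  lex  "which"
[3,4] (PP\(PP\N))/NP  lex  "river"
[4,5] NP  lex  "quickly"
[3,5] PP\(PP\N)  >  k=4
[2,5] PP  <  k=3
[1,5] N\(PP\N)  >  k=2
[0,5] N  <  k=1
[5,6] (S/(S\N))\N  lex  "plan"
[0,6] S/(S\N)  <  k=5
[6,7] (N/PP)\N  lex  "read"
[7,8] S\(N/PP)  lex  "some"
[6,8] S\N  <B  k=7
[0,8] S  >  k=6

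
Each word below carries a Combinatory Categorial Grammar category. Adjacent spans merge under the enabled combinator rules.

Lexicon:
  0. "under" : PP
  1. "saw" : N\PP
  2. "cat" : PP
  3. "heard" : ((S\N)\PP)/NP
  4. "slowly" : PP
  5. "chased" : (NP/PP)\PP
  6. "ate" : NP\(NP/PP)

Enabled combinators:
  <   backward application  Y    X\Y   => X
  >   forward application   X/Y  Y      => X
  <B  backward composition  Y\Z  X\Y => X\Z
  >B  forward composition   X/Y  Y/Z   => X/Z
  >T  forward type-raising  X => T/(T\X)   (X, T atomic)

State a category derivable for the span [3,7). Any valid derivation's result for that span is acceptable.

(S\N)\PP

[0,7] S   <
  [0,2] N   >
    [0,1] N/(N\PP)   >T
      [0,1] "under" : PP
    [1,2] "saw" : N\PP
  [2,7] S\N   <
    [2,3] "cat" : PP
    [3,7] (S\N)\PP   >
      [3,4] "heard" : ((S\N)\PP)/NP
      [4,7] NP   >
        [4,5] NP/(NP\PP)   >T
          [4,5] "slowly" : PP
        [5,7] NP\PP   <B
          [5,6] "chased" : (NP/PP)\PP
          [6,7] "ate" : NP\(NP/PP)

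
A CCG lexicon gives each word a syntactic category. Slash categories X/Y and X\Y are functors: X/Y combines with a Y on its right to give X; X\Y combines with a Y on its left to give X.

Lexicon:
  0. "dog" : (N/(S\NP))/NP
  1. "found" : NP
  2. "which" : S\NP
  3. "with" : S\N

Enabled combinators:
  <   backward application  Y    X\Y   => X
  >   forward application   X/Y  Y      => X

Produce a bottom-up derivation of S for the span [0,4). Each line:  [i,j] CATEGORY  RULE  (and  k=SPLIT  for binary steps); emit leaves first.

[0,4] S   <
  [0,3] N   >
    [0,2] N/(S\NP)   >
      [0,1] "dog" : (N/(S\NP))/NP
      [1,2] "found" : NP
    [2,3] "which" : S\NP
  [3,4] "with" : S\N

[0,1] (N/(S\NP))/NP  lex  "dog"
[1,2] NP  lex  "found"
[0,2] N/(S\NP)  >  k=1
[2,3] S\NP  lex  "which"
[0,3] N  >  k=2
[3,4] S\N  lex  "with"
[0,4] S  <  k=3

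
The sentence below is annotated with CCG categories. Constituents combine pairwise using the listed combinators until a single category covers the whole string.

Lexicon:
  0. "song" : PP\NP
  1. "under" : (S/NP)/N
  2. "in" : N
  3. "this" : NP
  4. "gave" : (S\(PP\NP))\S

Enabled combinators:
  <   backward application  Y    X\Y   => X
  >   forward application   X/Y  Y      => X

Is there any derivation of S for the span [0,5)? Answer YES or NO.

[0,5] S   <
  [0,1] "song" : PP\NP
  [1,5] S\(PP\NP)   <
    [1,4] S   >
      [1,3] S/NP   >
        [1,2] "under" : (S/NP)/N
        [2,3] "in" : N
      [3,4] "this" : NP
    [4,5] "gave" : (S\(PP\NP))\S

YES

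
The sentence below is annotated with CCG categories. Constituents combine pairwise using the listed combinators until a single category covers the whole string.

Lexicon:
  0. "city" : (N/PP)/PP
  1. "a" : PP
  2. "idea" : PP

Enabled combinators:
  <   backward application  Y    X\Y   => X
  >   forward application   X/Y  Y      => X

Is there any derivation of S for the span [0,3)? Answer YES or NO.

(N/PP)/PP PP PP
CKY chart[0,3] = {N}; S ∉ chart

NO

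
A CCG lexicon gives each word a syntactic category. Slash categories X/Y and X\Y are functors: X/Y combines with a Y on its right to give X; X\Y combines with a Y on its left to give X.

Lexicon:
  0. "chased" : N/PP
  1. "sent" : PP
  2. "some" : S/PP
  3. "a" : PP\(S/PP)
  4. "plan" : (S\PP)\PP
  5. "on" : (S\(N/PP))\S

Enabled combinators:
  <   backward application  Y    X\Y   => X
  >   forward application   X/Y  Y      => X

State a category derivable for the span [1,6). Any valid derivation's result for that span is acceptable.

[0,6] S   <
  [0,1] "chased" : N/PP
  [1,6] S\(N/PP)   <
    [1,5] S   <
      [1,2] "sent" : PP
      [2,5] S\PP   <
        [2,4] PP   <
          [2,3] "some" : S/PP
          [3,4] "a" : PP\(S/PP)
        [4,5] "plan" : (S\PP)\PP
    [5,6] "on" : (S\(N/PP))\S

S\(N/PP)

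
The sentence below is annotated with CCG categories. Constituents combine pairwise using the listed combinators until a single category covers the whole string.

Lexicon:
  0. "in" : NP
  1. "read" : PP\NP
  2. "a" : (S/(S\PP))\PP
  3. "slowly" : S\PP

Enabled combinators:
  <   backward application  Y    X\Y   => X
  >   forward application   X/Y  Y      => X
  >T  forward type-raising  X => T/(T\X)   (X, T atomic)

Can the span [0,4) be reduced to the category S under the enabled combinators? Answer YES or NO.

YES

[0,4] S   >
  [0,3] S/(S\PP)   <
    [0,2] PP   <
      [0,1] "in" : NP
      [1,2] "read" : PP\NP
    [2,3] "a" : (S/(S\PP))\PP
  [3,4] "slowly" : S\PP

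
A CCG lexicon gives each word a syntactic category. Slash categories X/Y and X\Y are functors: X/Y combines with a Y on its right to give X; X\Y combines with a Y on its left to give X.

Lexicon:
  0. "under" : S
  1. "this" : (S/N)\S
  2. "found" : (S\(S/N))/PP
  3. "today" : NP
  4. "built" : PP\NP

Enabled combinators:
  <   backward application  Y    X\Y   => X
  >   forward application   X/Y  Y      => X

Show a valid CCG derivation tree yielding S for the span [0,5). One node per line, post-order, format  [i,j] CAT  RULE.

[0,5] S   <
  [0,2] S/N   <
    [0,1] "under" : S
    [1,2] "this" : (S/N)\S
  [2,5] S\(S/N)   >
    [2,3] "found" : (S\(S/N))/PP
    [3,5] PP   <
      [3,4] "today" : NP
      [4,5] "built" : PP\NP

[0,1] S  lex  "under"
[1,2] (S/N)\S  lex  "this"
[0,2] S/N  <  k=1
[2,3] (S\(S/N))/PP  lex  "found"
[3,4] NP  lex  "today"
[4,5] PP\NP  lex  "built"
[3,5] PP  <  k=4
[2,5] S\(S/N)  >  k=3
[0,5] S  <  k=2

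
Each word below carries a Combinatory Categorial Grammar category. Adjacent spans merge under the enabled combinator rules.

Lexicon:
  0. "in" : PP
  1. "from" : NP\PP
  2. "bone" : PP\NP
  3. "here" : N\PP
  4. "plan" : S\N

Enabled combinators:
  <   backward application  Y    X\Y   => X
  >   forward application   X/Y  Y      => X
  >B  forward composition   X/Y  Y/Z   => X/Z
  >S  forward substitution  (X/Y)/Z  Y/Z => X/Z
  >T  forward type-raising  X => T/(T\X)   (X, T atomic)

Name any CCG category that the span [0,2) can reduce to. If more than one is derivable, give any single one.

NP

[0,5] S   <
  [0,4] N   <
    [0,3] PP   <
      [0,2] NP   >
        [0,1] NP/(NP\PP)   >T
          [0,1] "in" : PP
        [1,2] "from" : NP\PP
      [2,3] "bone" : PP\NP
    [3,4] "here" : N\PP
  [4,5] "plan" : S\N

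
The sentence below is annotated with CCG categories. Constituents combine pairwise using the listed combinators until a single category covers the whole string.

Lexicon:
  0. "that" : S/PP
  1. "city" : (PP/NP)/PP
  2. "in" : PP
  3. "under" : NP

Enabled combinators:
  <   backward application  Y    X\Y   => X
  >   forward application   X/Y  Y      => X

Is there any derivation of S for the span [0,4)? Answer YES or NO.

YES

[0,4] S   >
  [0,1] "that" : S/PP
  [1,4] PP   >
    [1,3] PP/NP   >
      [1,2] "city" : (PP/NP)/PP
      [2,3] "in" : PP
    [3,4] "under" : NP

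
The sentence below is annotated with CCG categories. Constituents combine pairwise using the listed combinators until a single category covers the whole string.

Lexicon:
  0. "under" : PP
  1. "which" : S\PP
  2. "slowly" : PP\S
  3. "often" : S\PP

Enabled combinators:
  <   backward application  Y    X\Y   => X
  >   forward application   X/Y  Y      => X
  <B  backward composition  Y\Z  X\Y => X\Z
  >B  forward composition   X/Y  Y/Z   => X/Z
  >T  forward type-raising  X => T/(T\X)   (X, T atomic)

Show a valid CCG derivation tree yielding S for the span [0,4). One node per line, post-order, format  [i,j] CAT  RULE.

[0,4] S   <
  [0,3] PP   <
    [0,2] S   <
      [0,1] "under" : PP
      [1,2] "which" : S\PP
    [2,3] "slowly" : PP\S
  [3,4] "often" : S\PP

[0,1] PP  lex  "under"
[1,2] S\PP  lex  "which"
[0,2] S  <  k=1
[2,3] PP\S  lex  "slowly"
[0,3] PP  <  k=2
[3,4] S\PP  lex  "often"
[0,4] S  <  k=3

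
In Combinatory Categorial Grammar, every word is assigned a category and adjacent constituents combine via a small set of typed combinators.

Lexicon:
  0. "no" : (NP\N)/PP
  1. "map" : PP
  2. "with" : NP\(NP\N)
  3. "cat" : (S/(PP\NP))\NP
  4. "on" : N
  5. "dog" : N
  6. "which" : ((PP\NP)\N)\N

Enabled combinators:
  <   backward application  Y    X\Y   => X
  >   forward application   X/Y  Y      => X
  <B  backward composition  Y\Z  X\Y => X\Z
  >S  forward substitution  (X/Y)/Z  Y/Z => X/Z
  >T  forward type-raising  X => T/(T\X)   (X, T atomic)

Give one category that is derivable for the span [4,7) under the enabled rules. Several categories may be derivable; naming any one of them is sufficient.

[0,7] S   >
  [0,4] S/(PP\NP)   <
    [0,3] NP   <
      [0,2] NP\N   >
        [0,1] "no" : (NP\N)/PP
        [1,2] "map" : PP
      [2,3] "with" : NP\(NP\N)
    [3,4] "cat" : (S/(PP\NP))\NP
  [4,7] PP\NP   <
    [4,5] "on" : N
    [5,7] (PP\NP)\N   <
      [5,6] "dog" : N
      [6,7] "which" : ((PP\NP)\N)\N

PP\NP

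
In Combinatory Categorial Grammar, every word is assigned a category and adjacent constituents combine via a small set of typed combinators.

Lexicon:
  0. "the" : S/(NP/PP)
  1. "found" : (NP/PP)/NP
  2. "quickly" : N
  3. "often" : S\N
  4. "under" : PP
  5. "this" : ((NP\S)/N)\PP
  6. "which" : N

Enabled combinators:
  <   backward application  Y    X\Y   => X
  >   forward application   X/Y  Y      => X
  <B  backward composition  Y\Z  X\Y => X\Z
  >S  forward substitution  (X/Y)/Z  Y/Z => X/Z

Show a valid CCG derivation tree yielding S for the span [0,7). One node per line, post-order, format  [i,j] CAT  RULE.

[0,1] S/(NP/PP)  lex  "the"
[1,2] (NP/PP)/NP  lex  "found"
[2,3] N  lex  "quickly"
[3,4] S\N  lex  "often"
[2,4] S  <  k=3
[4,5] PP  lex  "under"
[5,6] ((NP\S)/N)\PP  lex  "this"
[4,6] (NP\S)/N  <  k=5
[6,7] N  lex  "which"
[4,7] NP\S  >  k=6
[2,7] NP  <  k=4
[1,7] NP/PP  >  k=2
[0,7] S  >  k=1

[0,7] S   >
  [0,1] "the" : S/(NP/PP)
  [1,7] NP/PP   >
    [1,2] "found" : (NP/PP)/NP
    [2,7] NP   <
      [2,4] S   <
        [2,3] "quickly" : N
        [3,4] "often" : S\N
      [4,7] NP\S   >
        [4,6] (NP\S)/N   <
          [4,5] "under" : PP
          [5,6] "this" : ((NP\S)/N)\PP
        [6,7] "which" : N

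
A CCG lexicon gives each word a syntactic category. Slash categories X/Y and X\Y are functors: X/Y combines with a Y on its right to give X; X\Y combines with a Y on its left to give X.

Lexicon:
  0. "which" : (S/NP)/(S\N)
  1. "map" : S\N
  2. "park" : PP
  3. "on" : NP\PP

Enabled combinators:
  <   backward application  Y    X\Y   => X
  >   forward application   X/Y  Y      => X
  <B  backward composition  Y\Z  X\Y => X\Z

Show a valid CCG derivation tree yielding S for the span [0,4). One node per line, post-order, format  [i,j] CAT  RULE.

[0,4] S   >
  [0,2] S/NP   >
    [0,1] "which" : (S/NP)/(S\N)
    [1,2] "map" : S\N
  [2,4] NP   <
    [2,3] "park" : PP
    [3,4] "on" : NP\PP

[0,1] (S/NP)/(S\N)  lex  "which"
[1,2] S\N  lex  "map"
[0,2] S/NP  >  k=1
[2,3] PP  lex  "park"
[3,4] NP\PP  lex  "on"
[2,4] NP  <  k=3
[0,4] S  >  k=2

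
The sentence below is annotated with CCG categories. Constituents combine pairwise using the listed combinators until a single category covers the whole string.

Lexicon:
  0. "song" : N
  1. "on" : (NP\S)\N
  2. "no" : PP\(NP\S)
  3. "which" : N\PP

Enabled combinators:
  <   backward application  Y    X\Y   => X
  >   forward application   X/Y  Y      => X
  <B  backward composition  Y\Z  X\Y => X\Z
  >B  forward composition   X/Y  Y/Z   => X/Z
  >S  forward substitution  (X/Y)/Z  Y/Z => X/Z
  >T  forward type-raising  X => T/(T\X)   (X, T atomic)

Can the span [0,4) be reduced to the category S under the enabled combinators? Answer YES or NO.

NO

N (NP\S)\N PP\(NP\S) N\PP
CKY chart[0,4] = {N, N/(N\N), NP/(NP\N), PP/(PP\N), S/(S\N)}; S ∉ chart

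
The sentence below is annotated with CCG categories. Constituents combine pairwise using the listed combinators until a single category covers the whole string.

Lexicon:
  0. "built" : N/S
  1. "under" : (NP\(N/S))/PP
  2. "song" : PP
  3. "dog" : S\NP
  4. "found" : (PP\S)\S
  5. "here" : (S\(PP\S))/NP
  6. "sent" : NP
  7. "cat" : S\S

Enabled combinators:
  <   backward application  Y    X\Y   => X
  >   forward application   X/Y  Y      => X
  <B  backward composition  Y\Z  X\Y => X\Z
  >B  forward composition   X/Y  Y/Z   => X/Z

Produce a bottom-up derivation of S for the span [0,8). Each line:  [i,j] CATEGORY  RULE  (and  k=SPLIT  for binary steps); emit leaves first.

[0,1] N/S  lex  "built"
[1,2] (NP\(N/S))/PP  lex  "under"
[2,3] PP  lex  "song"
[1,3] NP\(N/S)  >  k=2
[0,3] NP  <  k=1
[3,4] S\NP  lex  "dog"
[4,5] (PP\S)\S  lex  "found"
[5,6] (S\(PP\S))/NP  lex  "here"
[6,7] NP  lex  "sent"
[5,7] S\(PP\S)  >  k=6
[4,7] S\S  <B  k=5
[7,8] S\S  lex  "cat"
[4,8] S\S  <B  k=7
[3,8] S\NP  <B  k=4
[0,8] S  <  k=3

[0,8] S   <
  [0,3] NP   <
    [0,1] "built" : N/S
    [1,3] NP\(N/S)   >
      [1,2] "under" : (NP\(N/S))/PP
      [2,3] "song" : PP
  [3,8] S\NP   <B
    [3,4] "dog" : S\NP
    [4,8] S\S   <B
      [4,7] S\S   <B
        [4,5] "found" : (PP\S)\S
        [5,7] S\(PP\S)   >
          [5,6] "here" : (S\(PP\S))/NP
          [6,7] "sent" : NP
      [7,8] "cat" : S\S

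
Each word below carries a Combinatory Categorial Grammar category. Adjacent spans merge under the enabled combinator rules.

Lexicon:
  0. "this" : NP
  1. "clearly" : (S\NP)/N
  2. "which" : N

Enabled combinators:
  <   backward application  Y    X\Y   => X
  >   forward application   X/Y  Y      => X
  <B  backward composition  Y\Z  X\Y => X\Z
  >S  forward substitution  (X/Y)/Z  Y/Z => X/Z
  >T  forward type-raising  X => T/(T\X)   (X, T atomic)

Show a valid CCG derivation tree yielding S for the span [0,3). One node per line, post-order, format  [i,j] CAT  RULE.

[0,1] NP  lex  "this"
[1,2] (S\NP)/N  lex  "clearly"
[2,3] N  lex  "which"
[1,3] S\NP  >  k=2
[0,3] S  <  k=1

[0,3] S   <
  [0,1] "this" : NP
  [1,3] S\NP   >
    [1,2] "clearly" : (S\NP)/N
    [2,3] "which" : N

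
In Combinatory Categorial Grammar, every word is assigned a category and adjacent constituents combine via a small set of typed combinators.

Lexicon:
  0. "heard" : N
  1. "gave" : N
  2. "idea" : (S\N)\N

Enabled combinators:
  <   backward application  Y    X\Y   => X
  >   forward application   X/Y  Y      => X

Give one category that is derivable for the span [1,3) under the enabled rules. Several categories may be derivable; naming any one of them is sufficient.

S\N

[0,3] S   <
  [0,1] "heard" : N
  [1,3] S\N   <
    [1,2] "gave" : N
    [2,3] "idea" : (S\N)\N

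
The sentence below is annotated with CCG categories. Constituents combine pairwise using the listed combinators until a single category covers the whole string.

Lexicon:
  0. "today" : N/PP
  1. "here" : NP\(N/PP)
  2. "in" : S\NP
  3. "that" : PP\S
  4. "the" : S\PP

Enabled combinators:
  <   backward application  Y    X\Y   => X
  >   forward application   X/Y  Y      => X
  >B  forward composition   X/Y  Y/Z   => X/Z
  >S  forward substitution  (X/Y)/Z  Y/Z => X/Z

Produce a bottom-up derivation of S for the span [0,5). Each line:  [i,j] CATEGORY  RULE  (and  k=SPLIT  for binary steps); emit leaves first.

[0,5] S   <
  [0,4] PP   <
    [0,3] S   <
      [0,2] NP   <
        [0,1] "today" : N/PP
        [1,2] "here" : NP\(N/PP)
      [2,3] "in" : S\NP
    [3,4] "that" : PP\S
  [4,5] "the" : S\PP

[0,1] N/PP  lex  "today"
[1,2] NP\(N/PP)  lex  "here"
[0,2] NP  <  k=1
[2,3] S\NP  lex  "in"
[0,3] S  <  k=2
[3,4] PP\S  lex  "that"
[0,4] PP  <  k=3
[4,5] S\PP  lex  "the"
[0,5] S  <  k=4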